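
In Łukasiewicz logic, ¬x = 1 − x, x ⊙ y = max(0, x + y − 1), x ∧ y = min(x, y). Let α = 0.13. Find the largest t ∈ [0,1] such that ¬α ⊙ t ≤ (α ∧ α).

¬α = 1 − 0.13 = 0.87
So the left factor is ¬α = 0.87.
α ∧ α = min(0.13, 0.13) = 0.13
So the right-hand bound is α ∧ α = 0.13.
The residuum of the Łukasiewicz t-norm gives the supremum: min(1, 1 − 0.87 + 0.13).
1 − 0.87 + 0.13 = 0.26, so t = min(1, 0.26) = 0.26.
Check: 0.87 ⊙ 0.26 = max(0, 0.13) = 0.13 ≤ 0.13.

0.26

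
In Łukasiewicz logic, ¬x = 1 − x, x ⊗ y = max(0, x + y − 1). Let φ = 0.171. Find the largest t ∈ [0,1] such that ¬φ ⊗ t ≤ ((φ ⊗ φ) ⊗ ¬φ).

0.171

¬φ = 1 − 0.171 = 0.829
So the left factor is ¬φ = 0.829.
φ ⊗ φ = max(0, 0.171 + 0.171 − 1) = max(0, -0.658) = 0.000
(φ ⊗ φ) ⊗ ¬φ = max(0, 0.000 + 0.829 − 1) = max(0, -0.171) = 0.000
So the right-hand bound is (φ ⊗ φ) ⊗ ¬φ = 0.000.
The residuum of the Łukasiewicz t-norm gives the supremum: min(1, 1 − 0.829 + 0.000).
1 − 0.829 + 0.000 = 0.171, so t = min(1, 0.171) = 0.171.
Check: 0.829 ⊗ 0.171 = max(0, 0.000) = 0.000 ≤ 0.000.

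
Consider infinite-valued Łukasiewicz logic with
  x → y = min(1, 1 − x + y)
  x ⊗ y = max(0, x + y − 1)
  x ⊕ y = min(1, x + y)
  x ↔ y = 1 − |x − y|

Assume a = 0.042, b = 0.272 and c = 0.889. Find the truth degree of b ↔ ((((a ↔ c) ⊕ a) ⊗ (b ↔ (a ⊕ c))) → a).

a ↔ c = 1 − |0.042 − 0.889| = 1 − 0.847 = 0.153
(a ↔ c) ⊕ a = min(1, 0.153 + 0.042) = min(1, 0.195) = 0.195
a ⊕ c = min(1, 0.042 + 0.889) = min(1, 0.931) = 0.931
b ↔ (a ⊕ c) = 1 − |0.272 − 0.931| = 1 − 0.659 = 0.341
((a ↔ c) ⊕ a) ⊗ (b ↔ (a ⊕ c)) = max(0, 0.195 + 0.341 − 1) = max(0, -0.464) = 0.000
(((a ↔ c) ⊕ a) ⊗ (b ↔ (a ⊕ c))) → a = min(1, 1 − 0.000 + 0.042) = min(1, 1.042) = 1.000
b ↔ ((((a ↔ c) ⊕ a) ⊗ (b ↔ (a ⊕ c))) → a) = 1 − |0.272 − 1.000| = 1 − 0.728 = 0.272

0.272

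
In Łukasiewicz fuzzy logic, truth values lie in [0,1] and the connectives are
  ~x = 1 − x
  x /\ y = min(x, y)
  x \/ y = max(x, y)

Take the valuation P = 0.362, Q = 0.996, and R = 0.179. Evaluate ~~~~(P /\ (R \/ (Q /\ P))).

Q /\ P = min(0.996, 0.362) = 0.362
R \/ (Q /\ P) = max(0.179, 0.362) = 0.362
P /\ (R \/ (Q /\ P)) = min(0.362, 0.362) = 0.362
~(P /\ (R \/ (Q /\ P))) = 1 − 0.362 = 0.638
~~(P /\ (R \/ (Q /\ P))) = 1 − 0.638 = 0.362
~~~(P /\ (R \/ (Q /\ P))) = 1 − 0.362 = 0.638
~~~~(P /\ (R \/ (Q /\ P))) = 1 − 0.638 = 0.362

0.362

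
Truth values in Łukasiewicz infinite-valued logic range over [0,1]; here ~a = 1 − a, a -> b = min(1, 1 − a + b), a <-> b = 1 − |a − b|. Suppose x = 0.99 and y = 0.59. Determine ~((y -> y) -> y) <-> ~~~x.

y -> y = min(1, 1 − 0.59 + 0.59) = min(1, 1.00) = 1.00
(y -> y) -> y = min(1, 1 − 1.00 + 0.59) = min(1, 0.59) = 0.59
~((y -> y) -> y) = 1 − 0.59 = 0.41
~x = 1 − 0.99 = 0.01
~~x = 1 − 0.01 = 0.99
~~~x = 1 − 0.99 = 0.01
~((y -> y) -> y) <-> ~~~x = 1 − |0.41 − 0.01| = 1 − 0.40 = 0.60

0.60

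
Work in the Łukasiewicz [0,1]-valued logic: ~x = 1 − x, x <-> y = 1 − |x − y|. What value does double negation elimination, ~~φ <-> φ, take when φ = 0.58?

~φ = 1 − 0.58 = 0.42
~~φ = 1 − 0.42 = 0.58
~~φ <-> φ = 1 − |0.58 − 0.58| = 1 − 0.00 = 1.00
(As expected: always 1 in Ł∞ since negation is involutive.)

1.00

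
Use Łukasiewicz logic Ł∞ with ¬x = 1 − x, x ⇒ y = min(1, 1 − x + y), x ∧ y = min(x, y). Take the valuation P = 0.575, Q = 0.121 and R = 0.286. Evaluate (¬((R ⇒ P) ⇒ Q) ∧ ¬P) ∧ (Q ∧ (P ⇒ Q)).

0.121

R ⇒ P = min(1, 1 − 0.286 + 0.575) = min(1, 1.289) = 1.000
(R ⇒ P) ⇒ Q = min(1, 1 − 1.000 + 0.121) = min(1, 0.121) = 0.121
¬((R ⇒ P) ⇒ Q) = 1 − 0.121 = 0.879
¬P = 1 − 0.575 = 0.425
¬((R ⇒ P) ⇒ Q) ∧ ¬P = min(0.879, 0.425) = 0.425
P ⇒ Q = min(1, 1 − 0.575 + 0.121) = min(1, 0.546) = 0.546
Q ∧ (P ⇒ Q) = min(0.121, 0.546) = 0.121
(¬((R ⇒ P) ⇒ Q) ∧ ¬P) ∧ (Q ∧ (P ⇒ Q)) = min(0.425, 0.121) = 0.121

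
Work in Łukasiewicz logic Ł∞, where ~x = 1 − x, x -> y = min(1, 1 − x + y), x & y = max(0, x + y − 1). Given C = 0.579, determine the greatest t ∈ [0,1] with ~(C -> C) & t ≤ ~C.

C -> C = min(1, 1 − 0.579 + 0.579) = min(1, 1.000) = 1.000
~(C -> C) = 1 − 1.000 = 0.000
So the left factor is ~(C -> C) = 0.000.
~C = 1 − 0.579 = 0.421
So the right-hand bound is ~C = 0.421.
The residuum of the Łukasiewicz t-norm gives the supremum: min(1, 1 − 0.000 + 0.421).
1 − 0.000 + 0.421 = 1.421, so t = min(1, 1.421) = 1.000.
Check: 0.000 & 1.000 = max(0, 0.000) = 0.000 ≤ 0.421.

1.000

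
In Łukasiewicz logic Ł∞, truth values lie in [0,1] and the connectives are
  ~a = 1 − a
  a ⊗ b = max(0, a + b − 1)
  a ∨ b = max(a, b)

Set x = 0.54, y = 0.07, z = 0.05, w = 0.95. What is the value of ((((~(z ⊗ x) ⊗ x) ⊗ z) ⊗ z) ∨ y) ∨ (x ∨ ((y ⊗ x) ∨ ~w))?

z ⊗ x = max(0, 0.05 + 0.54 − 1) = max(0, -0.41) = 0.00
~(z ⊗ x) = 1 − 0.00 = 1.00
~(z ⊗ x) ⊗ x = max(0, 1.00 + 0.54 − 1) = max(0, 0.54) = 0.54
(~(z ⊗ x) ⊗ x) ⊗ z = max(0, 0.54 + 0.05 − 1) = max(0, -0.41) = 0.00
((~(z ⊗ x) ⊗ x) ⊗ z) ⊗ z = max(0, 0.00 + 0.05 − 1) = max(0, -0.95) = 0.00
(((~(z ⊗ x) ⊗ x) ⊗ z) ⊗ z) ∨ y = max(0.00, 0.07) = 0.07
y ⊗ x = max(0, 0.07 + 0.54 − 1) = max(0, -0.39) = 0.00
~w = 1 − 0.95 = 0.05
(y ⊗ x) ∨ ~w = max(0.00, 0.05) = 0.05
x ∨ ((y ⊗ x) ∨ ~w) = max(0.54, 0.05) = 0.54
((((~(z ⊗ x) ⊗ x) ⊗ z) ⊗ z) ∨ y) ∨ (x ∨ ((y ⊗ x) ∨ ~w)) = max(0.07, 0.54) = 0.54

0.54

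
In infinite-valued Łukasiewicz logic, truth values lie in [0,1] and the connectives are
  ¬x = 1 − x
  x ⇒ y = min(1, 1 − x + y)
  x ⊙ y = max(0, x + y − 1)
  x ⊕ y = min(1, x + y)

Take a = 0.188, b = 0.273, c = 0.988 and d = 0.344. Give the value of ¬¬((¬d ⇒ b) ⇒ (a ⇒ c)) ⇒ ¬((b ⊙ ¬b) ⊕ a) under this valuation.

0.812

¬d = 1 − 0.344 = 0.656
¬d ⇒ b = min(1, 1 − 0.656 + 0.273) = min(1, 0.617) = 0.617
a ⇒ c = min(1, 1 − 0.188 + 0.988) = min(1, 1.800) = 1.000
(¬d ⇒ b) ⇒ (a ⇒ c) = min(1, 1 − 0.617 + 1.000) = min(1, 1.383) = 1.000
¬((¬d ⇒ b) ⇒ (a ⇒ c)) = 1 − 1.000 = 0.000
¬¬((¬d ⇒ b) ⇒ (a ⇒ c)) = 1 − 0.000 = 1.000
¬b = 1 − 0.273 = 0.727
b ⊙ ¬b = max(0, 0.273 + 0.727 − 1) = max(0, 0.000) = 0.000
(b ⊙ ¬b) ⊕ a = min(1, 0.000 + 0.188) = min(1, 0.188) = 0.188
¬((b ⊙ ¬b) ⊕ a) = 1 − 0.188 = 0.812
¬¬((¬d ⇒ b) ⇒ (a ⇒ c)) ⇒ ¬((b ⊙ ¬b) ⊕ a) = min(1, 1 − 1.000 + 0.812) = min(1, 0.812) = 0.812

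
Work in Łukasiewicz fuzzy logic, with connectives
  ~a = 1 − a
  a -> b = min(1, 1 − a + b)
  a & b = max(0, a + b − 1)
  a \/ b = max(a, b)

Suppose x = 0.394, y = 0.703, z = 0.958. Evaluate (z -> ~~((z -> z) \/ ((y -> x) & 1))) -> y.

0.703

z -> z = min(1, 1 − 0.958 + 0.958) = min(1, 1.000) = 1.000
y -> x = min(1, 1 − 0.703 + 0.394) = min(1, 0.691) = 0.691
(y -> x) & 1 = max(0, 0.691 + 1.000 − 1) = max(0, 0.691) = 0.691
(z -> z) \/ ((y -> x) & 1) = max(1.000, 0.691) = 1.000
~((z -> z) \/ ((y -> x) & 1)) = 1 − 1.000 = 0.000
~~((z -> z) \/ ((y -> x) & 1)) = 1 − 0.000 = 1.000
z -> ~~((z -> z) \/ ((y -> x) & 1)) = min(1, 1 − 0.958 + 1.000) = min(1, 1.042) = 1.000
(z -> ~~((z -> z) \/ ((y -> x) & 1))) -> y = min(1, 1 − 1.000 + 0.703) = min(1, 0.703) = 0.703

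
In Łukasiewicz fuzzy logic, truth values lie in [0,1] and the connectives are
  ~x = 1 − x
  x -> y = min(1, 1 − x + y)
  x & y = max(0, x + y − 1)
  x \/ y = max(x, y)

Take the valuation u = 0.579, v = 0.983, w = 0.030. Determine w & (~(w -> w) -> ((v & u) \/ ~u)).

0.030

w -> w = min(1, 1 − 0.030 + 0.030) = min(1, 1.000) = 1.000
~(w -> w) = 1 − 1.000 = 0.000
v & u = max(0, 0.983 + 0.579 − 1) = max(0, 0.562) = 0.562
~u = 1 − 0.579 = 0.421
(v & u) \/ ~u = max(0.562, 0.421) = 0.562
~(w -> w) -> ((v & u) \/ ~u) = min(1, 1 − 0.000 + 0.562) = min(1, 1.562) = 1.000
w & (~(w -> w) -> ((v & u) \/ ~u)) = max(0, 0.030 + 1.000 − 1) = max(0, 0.030) = 0.030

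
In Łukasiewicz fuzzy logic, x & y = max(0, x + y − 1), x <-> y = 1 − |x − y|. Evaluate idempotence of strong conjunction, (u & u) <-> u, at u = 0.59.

u & u = max(0, 0.59 + 0.59 − 1) = max(0, 0.18) = 0.18
(u & u) <-> u = 1 − |0.18 − 0.59| = 1 − 0.41 = 0.59
(The value 0.59 < 1 shows this instance is not satisfied; fails in Ł∞ since a ⊗ a = max(0, 2a−1) ≠ a in general.)

0.59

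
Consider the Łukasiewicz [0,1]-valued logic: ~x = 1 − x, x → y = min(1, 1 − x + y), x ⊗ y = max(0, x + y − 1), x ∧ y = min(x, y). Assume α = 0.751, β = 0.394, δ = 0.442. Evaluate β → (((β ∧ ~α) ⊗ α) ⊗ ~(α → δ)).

~α = 1 − 0.751 = 0.249
β ∧ ~α = min(0.394, 0.249) = 0.249
(β ∧ ~α) ⊗ α = max(0, 0.249 + 0.751 − 1) = max(0, 0.000) = 0.000
α → δ = min(1, 1 − 0.751 + 0.442) = min(1, 0.691) = 0.691
~(α → δ) = 1 − 0.691 = 0.309
((β ∧ ~α) ⊗ α) ⊗ ~(α → δ) = max(0, 0.000 + 0.309 − 1) = max(0, -0.691) = 0.000
β → (((β ∧ ~α) ⊗ α) ⊗ ~(α → δ)) = min(1, 1 − 0.394 + 0.000) = min(1, 0.606) = 0.606

0.606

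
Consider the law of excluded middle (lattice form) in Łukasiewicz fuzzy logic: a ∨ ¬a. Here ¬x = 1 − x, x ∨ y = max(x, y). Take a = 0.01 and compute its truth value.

0.99

¬a = 1 − 0.01 = 0.99
a ∨ ¬a = max(0.01, 0.99) = 0.99
(The value 0.99 < 1 shows this instance is not satisfied; not a Ł∞-tautology — its value is max(a, 1−a).)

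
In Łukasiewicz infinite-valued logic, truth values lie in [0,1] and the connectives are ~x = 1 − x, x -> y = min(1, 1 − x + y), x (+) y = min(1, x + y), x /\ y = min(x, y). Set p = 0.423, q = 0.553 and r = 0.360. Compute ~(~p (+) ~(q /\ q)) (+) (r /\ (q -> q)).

0.360

~p = 1 − 0.423 = 0.577
q /\ q = min(0.553, 0.553) = 0.553
~(q /\ q) = 1 − 0.553 = 0.447
~p (+) ~(q /\ q) = min(1, 0.577 + 0.447) = min(1, 1.024) = 1.000
~(~p (+) ~(q /\ q)) = 1 − 1.000 = 0.000
q -> q = min(1, 1 − 0.553 + 0.553) = min(1, 1.000) = 1.000
r /\ (q -> q) = min(0.360, 1.000) = 0.360
~(~p (+) ~(q /\ q)) (+) (r /\ (q -> q)) = min(1, 0.000 + 0.360) = min(1, 0.360) = 0.360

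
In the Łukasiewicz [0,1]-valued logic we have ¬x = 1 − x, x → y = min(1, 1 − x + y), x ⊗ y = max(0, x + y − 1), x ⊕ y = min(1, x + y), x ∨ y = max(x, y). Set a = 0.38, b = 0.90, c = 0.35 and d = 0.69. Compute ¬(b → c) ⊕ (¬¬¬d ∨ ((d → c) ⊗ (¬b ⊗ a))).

b → c = min(1, 1 − 0.90 + 0.35) = min(1, 0.45) = 0.45
¬(b → c) = 1 − 0.45 = 0.55
¬d = 1 − 0.69 = 0.31
¬¬d = 1 − 0.31 = 0.69
¬¬¬d = 1 − 0.69 = 0.31
d → c = min(1, 1 − 0.69 + 0.35) = min(1, 0.66) = 0.66
¬b = 1 − 0.90 = 0.10
¬b ⊗ a = max(0, 0.10 + 0.38 − 1) = max(0, -0.52) = 0.00
(d → c) ⊗ (¬b ⊗ a) = max(0, 0.66 + 0.00 − 1) = max(0, -0.34) = 0.00
¬¬¬d ∨ ((d → c) ⊗ (¬b ⊗ a)) = max(0.31, 0.00) = 0.31
¬(b → c) ⊕ (¬¬¬d ∨ ((d → c) ⊗ (¬b ⊗ a))) = min(1, 0.55 + 0.31) = min(1, 0.86) = 0.86

0.86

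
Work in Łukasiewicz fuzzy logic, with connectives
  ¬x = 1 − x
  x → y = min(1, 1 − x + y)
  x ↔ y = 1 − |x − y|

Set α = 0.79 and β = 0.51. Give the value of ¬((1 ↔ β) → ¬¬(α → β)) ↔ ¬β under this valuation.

1 ↔ β = 1 − |1.00 − 0.51| = 1 − 0.49 = 0.51
α → β = min(1, 1 − 0.79 + 0.51) = min(1, 0.72) = 0.72
¬(α → β) = 1 − 0.72 = 0.28
¬¬(α → β) = 1 − 0.28 = 0.72
(1 ↔ β) → ¬¬(α → β) = min(1, 1 − 0.51 + 0.72) = min(1, 1.21) = 1.00
¬((1 ↔ β) → ¬¬(α → β)) = 1 − 1.00 = 0.00
¬β = 1 − 0.51 = 0.49
¬((1 ↔ β) → ¬¬(α → β)) ↔ ¬β = 1 − |0.00 − 0.49| = 1 − 0.49 = 0.51

0.51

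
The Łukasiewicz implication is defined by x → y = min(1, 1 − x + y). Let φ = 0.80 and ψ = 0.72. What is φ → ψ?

0.92

φ → ψ = min(1, 1 − 0.80 + 0.72) = min(1, 0.92) = 0.92
For comparison, the Gödel implication (1 if x ≤ y else y) would give 0.72.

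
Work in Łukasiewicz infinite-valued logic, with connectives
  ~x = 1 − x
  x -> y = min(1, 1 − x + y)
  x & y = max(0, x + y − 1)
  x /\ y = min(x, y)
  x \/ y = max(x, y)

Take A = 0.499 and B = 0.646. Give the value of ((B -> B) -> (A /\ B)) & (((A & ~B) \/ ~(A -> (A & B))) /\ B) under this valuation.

B -> B = min(1, 1 − 0.646 + 0.646) = min(1, 1.000) = 1.000
A /\ B = min(0.499, 0.646) = 0.499
(B -> B) -> (A /\ B) = min(1, 1 − 1.000 + 0.499) = min(1, 0.499) = 0.499
~B = 1 − 0.646 = 0.354
A & ~B = max(0, 0.499 + 0.354 − 1) = max(0, -0.147) = 0.000
A & B = max(0, 0.499 + 0.646 − 1) = max(0, 0.145) = 0.145
A -> (A & B) = min(1, 1 − 0.499 + 0.145) = min(1, 0.646) = 0.646
~(A -> (A & B)) = 1 − 0.646 = 0.354
(A & ~B) \/ ~(A -> (A & B)) = max(0.000, 0.354) = 0.354
((A & ~B) \/ ~(A -> (A & B))) /\ B = min(0.354, 0.646) = 0.354
((B -> B) -> (A /\ B)) & (((A & ~B) \/ ~(A -> (A & B))) /\ B) = max(0, 0.499 + 0.354 − 1) = max(0, -0.147) = 0.000

0.000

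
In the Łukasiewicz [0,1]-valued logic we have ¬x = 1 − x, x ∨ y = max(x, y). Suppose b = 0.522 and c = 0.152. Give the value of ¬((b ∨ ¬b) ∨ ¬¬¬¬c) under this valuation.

¬b = 1 − 0.522 = 0.478
b ∨ ¬b = max(0.522, 0.478) = 0.522
¬c = 1 − 0.152 = 0.848
¬¬c = 1 − 0.848 = 0.152
¬¬¬c = 1 − 0.152 = 0.848
¬¬¬¬c = 1 − 0.848 = 0.152
(b ∨ ¬b) ∨ ¬¬¬¬c = max(0.522, 0.152) = 0.522
¬((b ∨ ¬b) ∨ ¬¬¬¬c) = 1 − 0.522 = 0.478

0.478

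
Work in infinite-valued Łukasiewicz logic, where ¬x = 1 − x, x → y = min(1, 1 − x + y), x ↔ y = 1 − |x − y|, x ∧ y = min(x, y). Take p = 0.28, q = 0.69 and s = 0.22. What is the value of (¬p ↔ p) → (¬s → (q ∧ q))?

¬p = 1 − 0.28 = 0.72
¬p ↔ p = 1 − |0.72 − 0.28| = 1 − 0.44 = 0.56
¬s = 1 − 0.22 = 0.78
q ∧ q = min(0.69, 0.69) = 0.69
¬s → (q ∧ q) = min(1, 1 − 0.78 + 0.69) = min(1, 0.91) = 0.91
(¬p ↔ p) → (¬s → (q ∧ q)) = min(1, 1 − 0.56 + 0.91) = min(1, 1.35) = 1.00

1.00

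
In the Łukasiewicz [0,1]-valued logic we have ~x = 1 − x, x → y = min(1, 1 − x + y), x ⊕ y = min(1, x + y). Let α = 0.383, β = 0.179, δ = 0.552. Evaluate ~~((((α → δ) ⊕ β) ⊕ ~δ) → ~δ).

α → δ = min(1, 1 − 0.383 + 0.552) = min(1, 1.169) = 1.000
(α → δ) ⊕ β = min(1, 1.000 + 0.179) = min(1, 1.179) = 1.000
~δ = 1 − 0.552 = 0.448
((α → δ) ⊕ β) ⊕ ~δ = min(1, 1.000 + 0.448) = min(1, 1.448) = 1.000
(((α → δ) ⊕ β) ⊕ ~δ) → ~δ = min(1, 1 − 1.000 + 0.448) = min(1, 0.448) = 0.448
~((((α → δ) ⊕ β) ⊕ ~δ) → ~δ) = 1 − 0.448 = 0.552
~~((((α → δ) ⊕ β) ⊕ ~δ) → ~δ) = 1 − 0.552 = 0.448

0.448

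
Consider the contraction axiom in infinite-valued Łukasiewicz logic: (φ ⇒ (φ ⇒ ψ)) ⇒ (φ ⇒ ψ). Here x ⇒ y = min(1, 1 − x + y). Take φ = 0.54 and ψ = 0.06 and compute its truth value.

0.54

φ ⇒ ψ = min(1, 1 − 0.54 + 0.06) = min(1, 0.52) = 0.52
φ ⇒ (φ ⇒ ψ) = min(1, 1 − 0.54 + 0.52) = min(1, 0.98) = 0.98
(φ ⇒ (φ ⇒ ψ)) ⇒ (φ ⇒ ψ) = min(1, 1 − 0.98 + 0.52) = min(1, 0.54) = 0.54
(The value 0.54 < 1 shows this instance is not satisfied; fails in Ł∞ (the t-norm is not idempotent).)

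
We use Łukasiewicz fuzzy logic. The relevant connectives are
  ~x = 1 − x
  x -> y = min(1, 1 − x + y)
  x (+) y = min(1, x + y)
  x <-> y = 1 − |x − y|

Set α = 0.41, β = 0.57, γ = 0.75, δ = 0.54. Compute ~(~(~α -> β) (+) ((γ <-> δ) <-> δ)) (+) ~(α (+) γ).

0.23

~α = 1 − 0.41 = 0.59
~α -> β = min(1, 1 − 0.59 + 0.57) = min(1, 0.98) = 0.98
~(~α -> β) = 1 − 0.98 = 0.02
γ <-> δ = 1 − |0.75 − 0.54| = 1 − 0.21 = 0.79
(γ <-> δ) <-> δ = 1 − |0.79 − 0.54| = 1 − 0.25 = 0.75
~(~α -> β) (+) ((γ <-> δ) <-> δ) = min(1, 0.02 + 0.75) = min(1, 0.77) = 0.77
~(~(~α -> β) (+) ((γ <-> δ) <-> δ)) = 1 − 0.77 = 0.23
α (+) γ = min(1, 0.41 + 0.75) = min(1, 1.16) = 1.00
~(α (+) γ) = 1 − 1.00 = 0.00
~(~(~α -> β) (+) ((γ <-> δ) <-> δ)) (+) ~(α (+) γ) = min(1, 0.23 + 0.00) = min(1, 0.23) = 0.23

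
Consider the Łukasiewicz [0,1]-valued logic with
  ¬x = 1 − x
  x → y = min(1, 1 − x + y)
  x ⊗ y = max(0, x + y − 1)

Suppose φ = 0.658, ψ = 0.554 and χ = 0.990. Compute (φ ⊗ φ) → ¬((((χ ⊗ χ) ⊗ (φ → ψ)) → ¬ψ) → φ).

φ ⊗ φ = max(0, 0.658 + 0.658 − 1) = max(0, 0.316) = 0.316
χ ⊗ χ = max(0, 0.990 + 0.990 − 1) = max(0, 0.980) = 0.980
φ → ψ = min(1, 1 − 0.658 + 0.554) = min(1, 0.896) = 0.896
(χ ⊗ χ) ⊗ (φ → ψ) = max(0, 0.980 + 0.896 − 1) = max(0, 0.876) = 0.876
¬ψ = 1 − 0.554 = 0.446
((χ ⊗ χ) ⊗ (φ → ψ)) → ¬ψ = min(1, 1 − 0.876 + 0.446) = min(1, 0.570) = 0.570
(((χ ⊗ χ) ⊗ (φ → ψ)) → ¬ψ) → φ = min(1, 1 − 0.570 + 0.658) = min(1, 1.088) = 1.000
¬((((χ ⊗ χ) ⊗ (φ → ψ)) → ¬ψ) → φ) = 1 − 1.000 = 0.000
(φ ⊗ φ) → ¬((((χ ⊗ χ) ⊗ (φ → ψ)) → ¬ψ) → φ) = min(1, 1 − 0.316 + 0.000) = min(1, 0.684) = 0.684

0.684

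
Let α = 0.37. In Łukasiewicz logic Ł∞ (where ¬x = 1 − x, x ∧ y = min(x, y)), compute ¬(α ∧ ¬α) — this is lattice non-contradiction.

¬α = 1 − 0.37 = 0.63
α ∧ ¬α = min(0.37, 0.63) = 0.37
¬(α ∧ ¬α) = 1 − 0.37 = 0.63
(The value 0.63 < 1 shows this instance is not satisfied; not a Ł∞-tautology — its value is 1 − min(a, 1−a).)

0.63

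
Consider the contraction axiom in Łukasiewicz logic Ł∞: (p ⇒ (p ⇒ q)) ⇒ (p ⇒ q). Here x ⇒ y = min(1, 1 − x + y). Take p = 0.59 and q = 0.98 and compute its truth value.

p ⇒ q = min(1, 1 − 0.59 + 0.98) = min(1, 1.39) = 1.00
p ⇒ (p ⇒ q) = min(1, 1 − 0.59 + 1.00) = min(1, 1.41) = 1.00
(p ⇒ (p ⇒ q)) ⇒ (p ⇒ q) = min(1, 1 − 1.00 + 1.00) = min(1, 1.00) = 1.00

1.00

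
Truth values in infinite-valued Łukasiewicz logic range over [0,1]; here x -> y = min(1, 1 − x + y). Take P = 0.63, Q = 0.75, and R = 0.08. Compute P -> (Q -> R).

Q -> R = min(1, 1 − 0.75 + 0.08) = min(1, 0.33) = 0.33
P -> (Q -> R) = min(1, 1 − 0.63 + 0.33) = min(1, 0.70) = 0.70

0.70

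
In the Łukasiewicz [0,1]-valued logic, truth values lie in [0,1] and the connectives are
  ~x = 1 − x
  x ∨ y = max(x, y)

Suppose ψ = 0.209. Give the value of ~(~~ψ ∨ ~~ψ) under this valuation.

0.791

~ψ = 1 − 0.209 = 0.791
~~ψ = 1 − 0.791 = 0.209
~~ψ ∨ ~~ψ = max(0.209, 0.209) = 0.209
~(~~ψ ∨ ~~ψ) = 1 − 0.209 = 0.791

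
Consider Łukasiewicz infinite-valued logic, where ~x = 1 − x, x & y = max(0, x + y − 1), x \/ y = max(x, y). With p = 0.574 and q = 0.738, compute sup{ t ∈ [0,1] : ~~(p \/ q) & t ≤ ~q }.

0.524

p \/ q = max(0.574, 0.738) = 0.738
~(p \/ q) = 1 − 0.738 = 0.262
~~(p \/ q) = 1 − 0.262 = 0.738
So the left factor is ~~(p \/ q) = 0.738.
~q = 1 − 0.738 = 0.262
So the right-hand bound is ~q = 0.262.
The residuum of the Łukasiewicz t-norm gives the supremum: min(1, 1 − 0.738 + 0.262).
1 − 0.738 + 0.262 = 0.524, so t = min(1, 0.524) = 0.524.
Check: 0.738 & 0.524 = max(0, 0.262) = 0.262 ≤ 0.262.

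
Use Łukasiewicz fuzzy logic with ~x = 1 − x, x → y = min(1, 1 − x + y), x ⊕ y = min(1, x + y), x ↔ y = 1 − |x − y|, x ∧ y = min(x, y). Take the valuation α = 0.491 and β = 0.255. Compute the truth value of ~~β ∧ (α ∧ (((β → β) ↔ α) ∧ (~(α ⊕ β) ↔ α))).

~β = 1 − 0.255 = 0.745
~~β = 1 − 0.745 = 0.255
β → β = min(1, 1 − 0.255 + 0.255) = min(1, 1.000) = 1.000
(β → β) ↔ α = 1 − |1.000 − 0.491| = 1 − 0.509 = 0.491
α ⊕ β = min(1, 0.491 + 0.255) = min(1, 0.746) = 0.746
~(α ⊕ β) = 1 − 0.746 = 0.254
~(α ⊕ β) ↔ α = 1 − |0.254 − 0.491| = 1 − 0.237 = 0.763
((β → β) ↔ α) ∧ (~(α ⊕ β) ↔ α) = min(0.491, 0.763) = 0.491
α ∧ (((β → β) ↔ α) ∧ (~(α ⊕ β) ↔ α)) = min(0.491, 0.491) = 0.491
~~β ∧ (α ∧ (((β → β) ↔ α) ∧ (~(α ⊕ β) ↔ α))) = min(0.255, 0.491) = 0.255

0.255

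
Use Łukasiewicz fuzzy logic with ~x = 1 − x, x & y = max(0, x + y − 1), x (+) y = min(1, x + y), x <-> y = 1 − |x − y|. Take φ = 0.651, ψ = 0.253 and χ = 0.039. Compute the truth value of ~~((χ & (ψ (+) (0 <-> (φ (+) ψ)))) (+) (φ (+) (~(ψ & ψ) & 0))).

φ (+) ψ = min(1, 0.651 + 0.253) = min(1, 0.904) = 0.904
0 <-> (φ (+) ψ) = 1 − |0.000 − 0.904| = 1 − 0.904 = 0.096
ψ (+) (0 <-> (φ (+) ψ)) = min(1, 0.253 + 0.096) = min(1, 0.349) = 0.349
χ & (ψ (+) (0 <-> (φ (+) ψ))) = max(0, 0.039 + 0.349 − 1) = max(0, -0.612) = 0.000
ψ & ψ = max(0, 0.253 + 0.253 − 1) = max(0, -0.494) = 0.000
~(ψ & ψ) = 1 − 0.000 = 1.000
~(ψ & ψ) & 0 = max(0, 1.000 + 0.000 − 1) = max(0, 0.000) = 0.000
φ (+) (~(ψ & ψ) & 0) = min(1, 0.651 + 0.000) = min(1, 0.651) = 0.651
(χ & (ψ (+) (0 <-> (φ (+) ψ)))) (+) (φ (+) (~(ψ & ψ) & 0)) = min(1, 0.000 + 0.651) = min(1, 0.651) = 0.651
~((χ & (ψ (+) (0 <-> (φ (+) ψ)))) (+) (φ (+) (~(ψ & ψ) & 0))) = 1 − 0.651 = 0.349
~~((χ & (ψ (+) (0 <-> (φ (+) ψ)))) (+) (φ (+) (~(ψ & ψ) & 0))) = 1 − 0.349 = 0.651

0.651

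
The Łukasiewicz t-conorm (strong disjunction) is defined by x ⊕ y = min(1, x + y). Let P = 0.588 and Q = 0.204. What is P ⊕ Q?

P ⊕ Q = min(1, 0.588 + 0.204) = min(1, 0.792) = 0.792
For comparison, the Gödel t-conorm max(x, y) would give 0.588.

0.792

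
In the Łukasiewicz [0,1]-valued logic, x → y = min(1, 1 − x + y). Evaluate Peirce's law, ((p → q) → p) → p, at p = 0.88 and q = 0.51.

p → q = min(1, 1 − 0.88 + 0.51) = min(1, 0.63) = 0.63
(p → q) → p = min(1, 1 − 0.63 + 0.88) = min(1, 1.25) = 1.00
((p → q) → p) → p = min(1, 1 − 1.00 + 0.88) = min(1, 0.88) = 0.88
(The value 0.88 < 1 shows this instance is not satisfied; not a Ł∞-tautology in general.)

0.88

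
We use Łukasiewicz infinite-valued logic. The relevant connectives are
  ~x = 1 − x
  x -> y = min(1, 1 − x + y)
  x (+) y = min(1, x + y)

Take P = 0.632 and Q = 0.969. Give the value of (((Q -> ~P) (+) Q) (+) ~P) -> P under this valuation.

0.632

~P = 1 − 0.632 = 0.368
Q -> ~P = min(1, 1 − 0.969 + 0.368) = min(1, 0.399) = 0.399
(Q -> ~P) (+) Q = min(1, 0.399 + 0.969) = min(1, 1.368) = 1.000
((Q -> ~P) (+) Q) (+) ~P = min(1, 1.000 + 0.368) = min(1, 1.368) = 1.000
(((Q -> ~P) (+) Q) (+) ~P) -> P = min(1, 1 − 1.000 + 0.632) = min(1, 0.632) = 0.632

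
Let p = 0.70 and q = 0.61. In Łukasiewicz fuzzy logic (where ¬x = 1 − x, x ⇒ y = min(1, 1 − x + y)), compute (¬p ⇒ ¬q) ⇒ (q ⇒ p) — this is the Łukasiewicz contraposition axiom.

¬p = 1 − 0.70 = 0.30
¬q = 1 − 0.61 = 0.39
¬p ⇒ ¬q = min(1, 1 − 0.30 + 0.39) = min(1, 1.09) = 1.00
q ⇒ p = min(1, 1 − 0.61 + 0.70) = min(1, 1.09) = 1.00
(¬p ⇒ ¬q) ⇒ (q ⇒ p) = min(1, 1 − 1.00 + 1.00) = min(1, 1.00) = 1.00
(As expected: an axiom of Ł∞, always 1.)

1.00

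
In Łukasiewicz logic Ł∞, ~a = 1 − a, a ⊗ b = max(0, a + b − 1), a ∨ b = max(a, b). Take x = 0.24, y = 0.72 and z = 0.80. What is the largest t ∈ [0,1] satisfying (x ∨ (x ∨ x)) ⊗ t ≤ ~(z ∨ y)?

0.96

x ∨ x = max(0.24, 0.24) = 0.24
x ∨ (x ∨ x) = max(0.24, 0.24) = 0.24
So the left factor is x ∨ (x ∨ x) = 0.24.
z ∨ y = max(0.80, 0.72) = 0.80
~(z ∨ y) = 1 − 0.80 = 0.20
So the right-hand bound is ~(z ∨ y) = 0.20.
The residuum of the Łukasiewicz t-norm gives the supremum: min(1, 1 − 0.24 + 0.20).
1 − 0.24 + 0.20 = 0.96, so t = min(1, 0.96) = 0.96.
Check: 0.24 ⊗ 0.96 = max(0, 0.20) = 0.20 ≤ 0.20.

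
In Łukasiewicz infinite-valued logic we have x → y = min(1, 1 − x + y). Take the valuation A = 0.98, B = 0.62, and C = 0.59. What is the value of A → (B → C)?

B → C = min(1, 1 − 0.62 + 0.59) = min(1, 0.97) = 0.97
A → (B → C) = min(1, 1 − 0.98 + 0.97) = min(1, 0.99) = 0.99

0.99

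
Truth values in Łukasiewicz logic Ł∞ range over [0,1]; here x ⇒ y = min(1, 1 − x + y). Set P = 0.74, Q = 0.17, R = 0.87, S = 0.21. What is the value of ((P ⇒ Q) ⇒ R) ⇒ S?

P ⇒ Q = min(1, 1 − 0.74 + 0.17) = min(1, 0.43) = 0.43
(P ⇒ Q) ⇒ R = min(1, 1 − 0.43 + 0.87) = min(1, 1.44) = 1.00
((P ⇒ Q) ⇒ R) ⇒ S = min(1, 1 − 1.00 + 0.21) = min(1, 0.21) = 0.21

0.21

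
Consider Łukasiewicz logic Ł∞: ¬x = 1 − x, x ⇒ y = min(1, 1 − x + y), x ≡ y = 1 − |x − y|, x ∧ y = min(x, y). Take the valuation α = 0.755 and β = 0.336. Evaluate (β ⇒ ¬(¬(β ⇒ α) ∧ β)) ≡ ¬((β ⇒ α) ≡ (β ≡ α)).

0.419

β ⇒ α = min(1, 1 − 0.336 + 0.755) = min(1, 1.419) = 1.000
¬(β ⇒ α) = 1 − 1.000 = 0.000
¬(β ⇒ α) ∧ β = min(0.000, 0.336) = 0.000
¬(¬(β ⇒ α) ∧ β) = 1 − 0.000 = 1.000
β ⇒ ¬(¬(β ⇒ α) ∧ β) = min(1, 1 − 0.336 + 1.000) = min(1, 1.664) = 1.000
β ≡ α = 1 − |0.336 − 0.755| = 1 − 0.419 = 0.581
(β ⇒ α) ≡ (β ≡ α) = 1 − |1.000 − 0.581| = 1 − 0.419 = 0.581
¬((β ⇒ α) ≡ (β ≡ α)) = 1 − 0.581 = 0.419
(β ⇒ ¬(¬(β ⇒ α) ∧ β)) ≡ ¬((β ⇒ α) ≡ (β ≡ α)) = 1 − |1.000 − 0.419| = 1 − 0.581 = 0.419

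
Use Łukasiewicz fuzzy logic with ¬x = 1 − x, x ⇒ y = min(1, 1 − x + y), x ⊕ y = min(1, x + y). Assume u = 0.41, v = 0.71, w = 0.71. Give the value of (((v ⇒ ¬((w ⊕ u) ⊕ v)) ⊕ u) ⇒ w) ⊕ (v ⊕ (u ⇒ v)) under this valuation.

w ⊕ u = min(1, 0.71 + 0.41) = min(1, 1.12) = 1.00
(w ⊕ u) ⊕ v = min(1, 1.00 + 0.71) = min(1, 1.71) = 1.00
¬((w ⊕ u) ⊕ v) = 1 − 1.00 = 0.00
v ⇒ ¬((w ⊕ u) ⊕ v) = min(1, 1 − 0.71 + 0.00) = min(1, 0.29) = 0.29
(v ⇒ ¬((w ⊕ u) ⊕ v)) ⊕ u = min(1, 0.29 + 0.41) = min(1, 0.70) = 0.70
((v ⇒ ¬((w ⊕ u) ⊕ v)) ⊕ u) ⇒ w = min(1, 1 − 0.70 + 0.71) = min(1, 1.01) = 1.00
u ⇒ v = min(1, 1 − 0.41 + 0.71) = min(1, 1.30) = 1.00
v ⊕ (u ⇒ v) = min(1, 0.71 + 1.00) = min(1, 1.71) = 1.00
(((v ⇒ ¬((w ⊕ u) ⊕ v)) ⊕ u) ⇒ w) ⊕ (v ⊕ (u ⇒ v)) = min(1, 1.00 + 1.00) = min(1, 2.00) = 1.00

1.00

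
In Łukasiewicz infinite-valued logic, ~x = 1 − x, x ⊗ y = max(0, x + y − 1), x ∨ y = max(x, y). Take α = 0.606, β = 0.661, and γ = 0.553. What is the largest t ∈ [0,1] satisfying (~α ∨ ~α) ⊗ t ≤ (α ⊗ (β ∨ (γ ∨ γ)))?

0.873

~α = 1 − 0.606 = 0.394
~α ∨ ~α = max(0.394, 0.394) = 0.394
So the left factor is ~α ∨ ~α = 0.394.
γ ∨ γ = max(0.553, 0.553) = 0.553
β ∨ (γ ∨ γ) = max(0.661, 0.553) = 0.661
α ⊗ (β ∨ (γ ∨ γ)) = max(0, 0.606 + 0.661 − 1) = max(0, 0.267) = 0.267
So the right-hand bound is α ⊗ (β ∨ (γ ∨ γ)) = 0.267.
The residuum of the Łukasiewicz t-norm gives the supremum: min(1, 1 − 0.394 + 0.267).
1 − 0.394 + 0.267 = 0.873, so t = min(1, 0.873) = 0.873.
Check: 0.394 ⊗ 0.873 = max(0, 0.267) = 0.267 ≤ 0.267.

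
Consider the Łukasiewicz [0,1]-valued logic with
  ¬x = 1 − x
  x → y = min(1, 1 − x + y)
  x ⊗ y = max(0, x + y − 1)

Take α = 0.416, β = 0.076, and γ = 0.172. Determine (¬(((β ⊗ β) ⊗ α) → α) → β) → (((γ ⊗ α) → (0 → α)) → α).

0.416

β ⊗ β = max(0, 0.076 + 0.076 − 1) = max(0, -0.848) = 0.000
(β ⊗ β) ⊗ α = max(0, 0.000 + 0.416 − 1) = max(0, -0.584) = 0.000
((β ⊗ β) ⊗ α) → α = min(1, 1 − 0.000 + 0.416) = min(1, 1.416) = 1.000
¬(((β ⊗ β) ⊗ α) → α) = 1 − 1.000 = 0.000
¬(((β ⊗ β) ⊗ α) → α) → β = min(1, 1 − 0.000 + 0.076) = min(1, 1.076) = 1.000
γ ⊗ α = max(0, 0.172 + 0.416 − 1) = max(0, -0.412) = 0.000
0 → α = min(1, 1 − 0.000 + 0.416) = min(1, 1.416) = 1.000
(γ ⊗ α) → (0 → α) = min(1, 1 − 0.000 + 1.000) = min(1, 2.000) = 1.000
((γ ⊗ α) → (0 → α)) → α = min(1, 1 − 1.000 + 0.416) = min(1, 0.416) = 0.416
(¬(((β ⊗ β) ⊗ α) → α) → β) → (((γ ⊗ α) → (0 → α)) → α) = min(1, 1 − 1.000 + 0.416) = min(1, 0.416) = 0.416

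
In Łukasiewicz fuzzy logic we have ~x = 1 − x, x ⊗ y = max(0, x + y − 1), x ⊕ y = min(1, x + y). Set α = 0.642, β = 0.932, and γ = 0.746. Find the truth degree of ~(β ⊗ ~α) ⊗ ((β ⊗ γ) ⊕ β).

0.710

~α = 1 − 0.642 = 0.358
β ⊗ ~α = max(0, 0.932 + 0.358 − 1) = max(0, 0.290) = 0.290
~(β ⊗ ~α) = 1 − 0.290 = 0.710
β ⊗ γ = max(0, 0.932 + 0.746 − 1) = max(0, 0.678) = 0.678
(β ⊗ γ) ⊕ β = min(1, 0.678 + 0.932) = min(1, 1.610) = 1.000
~(β ⊗ ~α) ⊗ ((β ⊗ γ) ⊕ β) = max(0, 0.710 + 1.000 − 1) = max(0, 0.710) = 0.710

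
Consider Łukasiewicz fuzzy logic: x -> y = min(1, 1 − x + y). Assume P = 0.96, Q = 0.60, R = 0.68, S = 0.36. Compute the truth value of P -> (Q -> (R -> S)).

1.00

R -> S = min(1, 1 − 0.68 + 0.36) = min(1, 0.68) = 0.68
Q -> (R -> S) = min(1, 1 − 0.60 + 0.68) = min(1, 1.08) = 1.00
P -> (Q -> (R -> S)) = min(1, 1 − 0.96 + 1.00) = min(1, 1.04) = 1.00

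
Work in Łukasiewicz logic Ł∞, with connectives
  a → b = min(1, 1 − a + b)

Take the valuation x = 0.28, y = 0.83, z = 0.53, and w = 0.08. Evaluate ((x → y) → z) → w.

x → y = min(1, 1 − 0.28 + 0.83) = min(1, 1.55) = 1.00
(x → y) → z = min(1, 1 − 1.00 + 0.53) = min(1, 0.53) = 0.53
((x → y) → z) → w = min(1, 1 − 0.53 + 0.08) = min(1, 0.55) = 0.55

0.55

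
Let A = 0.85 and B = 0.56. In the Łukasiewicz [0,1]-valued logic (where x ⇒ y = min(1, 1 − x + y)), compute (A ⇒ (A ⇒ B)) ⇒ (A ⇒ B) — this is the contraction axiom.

0.85

A ⇒ B = min(1, 1 − 0.85 + 0.56) = min(1, 0.71) = 0.71
A ⇒ (A ⇒ B) = min(1, 1 − 0.85 + 0.71) = min(1, 0.86) = 0.86
(A ⇒ (A ⇒ B)) ⇒ (A ⇒ B) = min(1, 1 − 0.86 + 0.71) = min(1, 0.85) = 0.85
(The value 0.85 < 1 shows this instance is not satisfied; fails in Ł∞ (the t-norm is not idempotent).)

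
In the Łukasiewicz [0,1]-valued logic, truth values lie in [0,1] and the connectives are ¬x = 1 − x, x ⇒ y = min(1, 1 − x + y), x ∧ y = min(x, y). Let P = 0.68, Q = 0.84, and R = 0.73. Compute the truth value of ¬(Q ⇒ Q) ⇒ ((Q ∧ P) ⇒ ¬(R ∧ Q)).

1.00

Q ⇒ Q = min(1, 1 − 0.84 + 0.84) = min(1, 1.00) = 1.00
¬(Q ⇒ Q) = 1 − 1.00 = 0.00
Q ∧ P = min(0.84, 0.68) = 0.68
R ∧ Q = min(0.73, 0.84) = 0.73
¬(R ∧ Q) = 1 − 0.73 = 0.27
(Q ∧ P) ⇒ ¬(R ∧ Q) = min(1, 1 − 0.68 + 0.27) = min(1, 0.59) = 0.59
¬(Q ⇒ Q) ⇒ ((Q ∧ P) ⇒ ¬(R ∧ Q)) = min(1, 1 − 0.00 + 0.59) = min(1, 1.59) = 1.00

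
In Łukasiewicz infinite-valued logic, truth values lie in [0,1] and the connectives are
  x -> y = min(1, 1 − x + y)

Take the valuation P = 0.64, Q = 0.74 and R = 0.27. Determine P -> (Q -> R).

0.89

Q -> R = min(1, 1 − 0.74 + 0.27) = min(1, 0.53) = 0.53
P -> (Q -> R) = min(1, 1 − 0.64 + 0.53) = min(1, 0.89) = 0.89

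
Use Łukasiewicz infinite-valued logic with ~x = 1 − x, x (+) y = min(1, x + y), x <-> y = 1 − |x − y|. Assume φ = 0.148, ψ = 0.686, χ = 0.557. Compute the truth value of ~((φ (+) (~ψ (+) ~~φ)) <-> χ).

~ψ = 1 − 0.686 = 0.314
~φ = 1 − 0.148 = 0.852
~~φ = 1 − 0.852 = 0.148
~ψ (+) ~~φ = min(1, 0.314 + 0.148) = min(1, 0.462) = 0.462
φ (+) (~ψ (+) ~~φ) = min(1, 0.148 + 0.462) = min(1, 0.610) = 0.610
(φ (+) (~ψ (+) ~~φ)) <-> χ = 1 − |0.610 − 0.557| = 1 − 0.053 = 0.947
~((φ (+) (~ψ (+) ~~φ)) <-> χ) = 1 − 0.947 = 0.053

0.053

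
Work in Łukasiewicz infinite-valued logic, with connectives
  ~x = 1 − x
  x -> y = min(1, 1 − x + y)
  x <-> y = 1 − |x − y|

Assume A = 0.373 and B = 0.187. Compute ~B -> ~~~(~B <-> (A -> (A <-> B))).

0.374

~B = 1 − 0.187 = 0.813
A <-> B = 1 − |0.373 − 0.187| = 1 − 0.186 = 0.814
A -> (A <-> B) = min(1, 1 − 0.373 + 0.814) = min(1, 1.441) = 1.000
~B <-> (A -> (A <-> B)) = 1 − |0.813 − 1.000| = 1 − 0.187 = 0.813
~(~B <-> (A -> (A <-> B))) = 1 − 0.813 = 0.187
~~(~B <-> (A -> (A <-> B))) = 1 − 0.187 = 0.813
~~~(~B <-> (A -> (A <-> B))) = 1 − 0.813 = 0.187
~B -> ~~~(~B <-> (A -> (A <-> B))) = min(1, 1 − 0.813 + 0.187) = min(1, 0.374) = 0.374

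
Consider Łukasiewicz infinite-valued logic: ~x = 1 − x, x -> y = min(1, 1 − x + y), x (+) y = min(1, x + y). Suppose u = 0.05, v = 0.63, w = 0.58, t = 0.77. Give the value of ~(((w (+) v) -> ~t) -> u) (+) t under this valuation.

0.95

w (+) v = min(1, 0.58 + 0.63) = min(1, 1.21) = 1.00
~t = 1 − 0.77 = 0.23
(w (+) v) -> ~t = min(1, 1 − 1.00 + 0.23) = min(1, 0.23) = 0.23
((w (+) v) -> ~t) -> u = min(1, 1 − 0.23 + 0.05) = min(1, 0.82) = 0.82
~(((w (+) v) -> ~t) -> u) = 1 − 0.82 = 0.18
~(((w (+) v) -> ~t) -> u) (+) t = min(1, 0.18 + 0.77) = min(1, 0.95) = 0.95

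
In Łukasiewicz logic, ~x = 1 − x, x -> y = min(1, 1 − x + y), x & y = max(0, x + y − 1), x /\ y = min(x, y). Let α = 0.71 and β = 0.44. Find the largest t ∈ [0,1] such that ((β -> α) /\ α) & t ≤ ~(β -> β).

β -> α = min(1, 1 − 0.44 + 0.71) = min(1, 1.27) = 1.00
(β -> α) /\ α = min(1.00, 0.71) = 0.71
So the left factor is (β -> α) /\ α = 0.71.
β -> β = min(1, 1 − 0.44 + 0.44) = min(1, 1.00) = 1.00
~(β -> β) = 1 − 1.00 = 0.00
So the right-hand bound is ~(β -> β) = 0.00.
The residuum of the Łukasiewicz t-norm gives the supremum: min(1, 1 − 0.71 + 0.00).
1 − 0.71 + 0.00 = 0.29, so t = min(1, 0.29) = 0.29.
Check: 0.71 & 0.29 = max(0, 0.00) = 0.00 ≤ 0.00.

0.29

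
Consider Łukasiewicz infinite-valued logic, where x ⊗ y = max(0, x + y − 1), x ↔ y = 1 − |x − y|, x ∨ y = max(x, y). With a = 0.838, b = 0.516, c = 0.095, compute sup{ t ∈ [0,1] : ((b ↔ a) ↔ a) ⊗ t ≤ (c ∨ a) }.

0.998

b ↔ a = 1 − |0.516 − 0.838| = 1 − 0.322 = 0.678
(b ↔ a) ↔ a = 1 − |0.678 − 0.838| = 1 − 0.160 = 0.840
So the left factor is (b ↔ a) ↔ a = 0.840.
c ∨ a = max(0.095, 0.838) = 0.838
So the right-hand bound is c ∨ a = 0.838.
The residuum of the Łukasiewicz t-norm gives the supremum: min(1, 1 − 0.840 + 0.838).
1 − 0.840 + 0.838 = 0.998, so t = min(1, 0.998) = 0.998.
Check: 0.840 ⊗ 0.998 = max(0, 0.838) = 0.838 ≤ 0.838.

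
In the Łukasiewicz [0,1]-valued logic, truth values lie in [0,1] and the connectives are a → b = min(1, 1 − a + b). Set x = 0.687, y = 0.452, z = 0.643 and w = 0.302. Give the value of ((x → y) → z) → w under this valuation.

x → y = min(1, 1 − 0.687 + 0.452) = min(1, 0.765) = 0.765
(x → y) → z = min(1, 1 − 0.765 + 0.643) = min(1, 0.878) = 0.878
((x → y) → z) → w = min(1, 1 − 0.878 + 0.302) = min(1, 0.424) = 0.424

0.424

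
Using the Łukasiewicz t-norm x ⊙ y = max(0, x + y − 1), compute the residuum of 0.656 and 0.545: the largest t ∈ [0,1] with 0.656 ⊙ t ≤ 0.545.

The residuum of the Łukasiewicz t-norm gives the supremum: min(1, 1 − 0.656 + 0.545).
1 − 0.656 + 0.545 = 0.889, so t = min(1, 0.889) = 0.889.
Check: 0.656 ⊙ 0.889 = max(0, 0.545) = 0.545 ≤ 0.545.

0.889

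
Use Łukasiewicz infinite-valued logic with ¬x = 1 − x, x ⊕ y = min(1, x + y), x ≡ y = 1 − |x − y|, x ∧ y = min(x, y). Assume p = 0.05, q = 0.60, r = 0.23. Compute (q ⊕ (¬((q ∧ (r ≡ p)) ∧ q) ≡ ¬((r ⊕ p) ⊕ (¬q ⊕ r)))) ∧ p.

r ≡ p = 1 − |0.23 − 0.05| = 1 − 0.18 = 0.82
q ∧ (r ≡ p) = min(0.60, 0.82) = 0.60
(q ∧ (r ≡ p)) ∧ q = min(0.60, 0.60) = 0.60
¬((q ∧ (r ≡ p)) ∧ q) = 1 − 0.60 = 0.40
r ⊕ p = min(1, 0.23 + 0.05) = min(1, 0.28) = 0.28
¬q = 1 − 0.60 = 0.40
¬q ⊕ r = min(1, 0.40 + 0.23) = min(1, 0.63) = 0.63
(r ⊕ p) ⊕ (¬q ⊕ r) = min(1, 0.28 + 0.63) = min(1, 0.91) = 0.91
¬((r ⊕ p) ⊕ (¬q ⊕ r)) = 1 − 0.91 = 0.09
¬((q ∧ (r ≡ p)) ∧ q) ≡ ¬((r ⊕ p) ⊕ (¬q ⊕ r)) = 1 − |0.40 − 0.09| = 1 − 0.31 = 0.69
q ⊕ (¬((q ∧ (r ≡ p)) ∧ q) ≡ ¬((r ⊕ p) ⊕ (¬q ⊕ r))) = min(1, 0.60 + 0.69) = min(1, 1.29) = 1.00
(q ⊕ (¬((q ∧ (r ≡ p)) ∧ q) ≡ ¬((r ⊕ p) ⊕ (¬q ⊕ r)))) ∧ p = min(1.00, 0.05) = 0.05

0.05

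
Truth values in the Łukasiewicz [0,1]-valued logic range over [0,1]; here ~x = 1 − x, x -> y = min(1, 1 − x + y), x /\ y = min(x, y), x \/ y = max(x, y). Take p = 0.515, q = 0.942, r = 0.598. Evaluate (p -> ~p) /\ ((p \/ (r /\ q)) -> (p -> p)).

~p = 1 − 0.515 = 0.485
p -> ~p = min(1, 1 − 0.515 + 0.485) = min(1, 0.970) = 0.970
r /\ q = min(0.598, 0.942) = 0.598
p \/ (r /\ q) = max(0.515, 0.598) = 0.598
p -> p = min(1, 1 − 0.515 + 0.515) = min(1, 1.000) = 1.000
(p \/ (r /\ q)) -> (p -> p) = min(1, 1 − 0.598 + 1.000) = min(1, 1.402) = 1.000
(p -> ~p) /\ ((p \/ (r /\ q)) -> (p -> p)) = min(0.970, 1.000) = 0.970

0.970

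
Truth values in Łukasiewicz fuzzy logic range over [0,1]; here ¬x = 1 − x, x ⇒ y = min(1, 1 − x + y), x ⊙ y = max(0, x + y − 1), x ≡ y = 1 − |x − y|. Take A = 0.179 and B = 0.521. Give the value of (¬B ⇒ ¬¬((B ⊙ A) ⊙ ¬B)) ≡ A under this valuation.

0.658

¬B = 1 − 0.521 = 0.479
B ⊙ A = max(0, 0.521 + 0.179 − 1) = max(0, -0.300) = 0.000
(B ⊙ A) ⊙ ¬B = max(0, 0.000 + 0.479 − 1) = max(0, -0.521) = 0.000
¬((B ⊙ A) ⊙ ¬B) = 1 − 0.000 = 1.000
¬¬((B ⊙ A) ⊙ ¬B) = 1 − 1.000 = 0.000
¬B ⇒ ¬¬((B ⊙ A) ⊙ ¬B) = min(1, 1 − 0.479 + 0.000) = min(1, 0.521) = 0.521
(¬B ⇒ ¬¬((B ⊙ A) ⊙ ¬B)) ≡ A = 1 − |0.521 − 0.179| = 1 − 0.342 = 0.658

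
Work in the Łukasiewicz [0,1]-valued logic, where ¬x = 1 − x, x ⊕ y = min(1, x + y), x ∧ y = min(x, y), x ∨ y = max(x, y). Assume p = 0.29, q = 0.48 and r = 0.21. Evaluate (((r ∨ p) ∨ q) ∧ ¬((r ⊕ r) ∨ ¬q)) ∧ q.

0.48

r ∨ p = max(0.21, 0.29) = 0.29
(r ∨ p) ∨ q = max(0.29, 0.48) = 0.48
r ⊕ r = min(1, 0.21 + 0.21) = min(1, 0.42) = 0.42
¬q = 1 − 0.48 = 0.52
(r ⊕ r) ∨ ¬q = max(0.42, 0.52) = 0.52
¬((r ⊕ r) ∨ ¬q) = 1 − 0.52 = 0.48
((r ∨ p) ∨ q) ∧ ¬((r ⊕ r) ∨ ¬q) = min(0.48, 0.48) = 0.48
(((r ∨ p) ∨ q) ∧ ¬((r ⊕ r) ∨ ¬q)) ∧ q = min(0.48, 0.48) = 0.48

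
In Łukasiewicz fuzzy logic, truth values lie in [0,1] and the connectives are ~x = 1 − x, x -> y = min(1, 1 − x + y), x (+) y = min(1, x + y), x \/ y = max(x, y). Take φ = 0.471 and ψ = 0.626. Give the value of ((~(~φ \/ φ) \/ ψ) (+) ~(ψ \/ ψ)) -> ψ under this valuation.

0.626

~φ = 1 − 0.471 = 0.529
~φ \/ φ = max(0.529, 0.471) = 0.529
~(~φ \/ φ) = 1 − 0.529 = 0.471
~(~φ \/ φ) \/ ψ = max(0.471, 0.626) = 0.626
ψ \/ ψ = max(0.626, 0.626) = 0.626
~(ψ \/ ψ) = 1 − 0.626 = 0.374
(~(~φ \/ φ) \/ ψ) (+) ~(ψ \/ ψ) = min(1, 0.626 + 0.374) = min(1, 1.000) = 1.000
((~(~φ \/ φ) \/ ψ) (+) ~(ψ \/ ψ)) -> ψ = min(1, 1 − 1.000 + 0.626) = min(1, 0.626) = 0.626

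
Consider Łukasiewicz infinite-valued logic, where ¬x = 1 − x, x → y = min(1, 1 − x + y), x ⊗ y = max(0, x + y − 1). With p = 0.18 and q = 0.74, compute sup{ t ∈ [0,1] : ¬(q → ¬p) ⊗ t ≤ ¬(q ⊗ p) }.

¬p = 1 − 0.18 = 0.82
q → ¬p = min(1, 1 − 0.74 + 0.82) = min(1, 1.08) = 1.00
¬(q → ¬p) = 1 − 1.00 = 0.00
So the left factor is ¬(q → ¬p) = 0.00.
q ⊗ p = max(0, 0.74 + 0.18 − 1) = max(0, -0.08) = 0.00
¬(q ⊗ p) = 1 − 0.00 = 1.00
So the right-hand bound is ¬(q ⊗ p) = 1.00.
The residuum of the Łukasiewicz t-norm gives the supremum: min(1, 1 − 0.00 + 1.00).
1 − 0.00 + 1.00 = 2.00, so t = min(1, 2.00) = 1.00.
Check: 0.00 ⊗ 1.00 = max(0, 0.00) = 0.00 ≤ 1.00.

1.00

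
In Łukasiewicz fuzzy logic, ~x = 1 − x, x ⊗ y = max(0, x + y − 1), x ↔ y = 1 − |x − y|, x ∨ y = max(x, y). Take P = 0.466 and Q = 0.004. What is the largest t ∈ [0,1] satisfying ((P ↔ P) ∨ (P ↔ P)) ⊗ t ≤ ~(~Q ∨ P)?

P ↔ P = 1 − |0.466 − 0.466| = 1 − 0.000 = 1.000
(P ↔ P) ∨ (P ↔ P) = max(1.000, 1.000) = 1.000
So the left factor is (P ↔ P) ∨ (P ↔ P) = 1.000.
~Q = 1 − 0.004 = 0.996
~Q ∨ P = max(0.996, 0.466) = 0.996
~(~Q ∨ P) = 1 − 0.996 = 0.004
So the right-hand bound is ~(~Q ∨ P) = 0.004.
The residuum of the Łukasiewicz t-norm gives the supremum: min(1, 1 − 1.000 + 0.004).
1 − 1.000 + 0.004 = 0.004, so t = min(1, 0.004) = 0.004.
Check: 1.000 ⊗ 0.004 = max(0, 0.004) = 0.004 ≤ 0.004.

0.004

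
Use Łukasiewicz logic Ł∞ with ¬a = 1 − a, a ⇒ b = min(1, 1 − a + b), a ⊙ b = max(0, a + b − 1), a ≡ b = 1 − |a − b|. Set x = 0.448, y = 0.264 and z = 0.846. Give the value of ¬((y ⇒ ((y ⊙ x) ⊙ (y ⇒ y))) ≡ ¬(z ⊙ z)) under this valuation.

0.428

y ⊙ x = max(0, 0.264 + 0.448 − 1) = max(0, -0.288) = 0.000
y ⇒ y = min(1, 1 − 0.264 + 0.264) = min(1, 1.000) = 1.000
(y ⊙ x) ⊙ (y ⇒ y) = max(0, 0.000 + 1.000 − 1) = max(0, 0.000) = 0.000
y ⇒ ((y ⊙ x) ⊙ (y ⇒ y)) = min(1, 1 − 0.264 + 0.000) = min(1, 0.736) = 0.736
z ⊙ z = max(0, 0.846 + 0.846 − 1) = max(0, 0.692) = 0.692
¬(z ⊙ z) = 1 − 0.692 = 0.308
(y ⇒ ((y ⊙ x) ⊙ (y ⇒ y))) ≡ ¬(z ⊙ z) = 1 − |0.736 − 0.308| = 1 − 0.428 = 0.572
¬((y ⇒ ((y ⊙ x) ⊙ (y ⇒ y))) ≡ ¬(z ⊙ z)) = 1 − 0.572 = 0.428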